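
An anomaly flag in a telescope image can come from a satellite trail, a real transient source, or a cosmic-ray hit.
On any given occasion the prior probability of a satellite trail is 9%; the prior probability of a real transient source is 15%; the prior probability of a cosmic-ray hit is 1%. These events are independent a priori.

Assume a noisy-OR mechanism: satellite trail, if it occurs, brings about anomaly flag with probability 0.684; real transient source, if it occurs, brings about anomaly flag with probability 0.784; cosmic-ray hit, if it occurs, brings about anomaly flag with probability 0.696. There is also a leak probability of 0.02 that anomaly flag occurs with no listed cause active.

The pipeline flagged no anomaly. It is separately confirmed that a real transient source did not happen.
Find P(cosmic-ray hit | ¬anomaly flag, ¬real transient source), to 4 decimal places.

Under noisy-OR, P(anomaly flag | causes) = 1 − (1−0.02)·∏(1−qᵢ) over the active causes.
Sum P(¬anomaly flag|·) weighted by the priors over the 4 (satellite trail, cosmic-ray hit) configurations:
  P(¬anomaly flag | ¬real transient source) = 0.98×0.91×0.99 + 0.29792×0.91×0.01 + 0.30968×0.09×0.99 + 0.094143×0.09×0.01
        = 0.882882 + 0.002711 + 0.027592 + 0.000085 = 0.913270
Configurations with cosmic-ray hit contribute 0.002796, so
  P(cosmic-ray hit | ¬anomaly flag, ¬real transient source) = 0.002796 / 0.913270 ≈ 0.0031

P(cosmic-ray hit | ¬anomaly flag, ¬real transient source) ≈ 0.0031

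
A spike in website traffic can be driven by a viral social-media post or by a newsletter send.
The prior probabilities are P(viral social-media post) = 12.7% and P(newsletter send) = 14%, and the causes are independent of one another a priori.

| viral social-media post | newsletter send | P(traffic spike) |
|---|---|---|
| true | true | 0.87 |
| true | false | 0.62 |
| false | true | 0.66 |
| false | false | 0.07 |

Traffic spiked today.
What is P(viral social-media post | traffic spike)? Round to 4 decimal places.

Numerator (weight on configurations with viral social-media post): 0.067716 + 0.015469 = 0.083185
Denominator P(traffic spike): 0.07·0.873·0.86 + 0.66·0.873·0.14 + 0.62·0.127·0.86 + 0.87·0.127·0.14 = 0.216405
Posterior = 0.083185 / 0.216405 ≈ 0.3844

P(viral social-media post | traffic spike) ≈ 0.3844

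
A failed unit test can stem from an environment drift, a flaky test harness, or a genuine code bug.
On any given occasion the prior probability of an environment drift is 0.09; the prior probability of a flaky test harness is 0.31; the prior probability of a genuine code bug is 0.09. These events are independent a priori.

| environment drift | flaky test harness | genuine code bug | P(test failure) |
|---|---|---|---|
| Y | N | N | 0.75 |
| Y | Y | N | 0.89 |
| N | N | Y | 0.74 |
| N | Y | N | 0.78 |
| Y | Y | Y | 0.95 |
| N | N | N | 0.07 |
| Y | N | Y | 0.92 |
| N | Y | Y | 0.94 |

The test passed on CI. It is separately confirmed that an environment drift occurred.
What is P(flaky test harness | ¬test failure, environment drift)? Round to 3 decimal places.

P(flaky test harness | ¬test failure, environment drift) ≈ 0.167

For the numerator, keep only flaky test harness=true terms: 0.031031 + 0.001395 = 0.032426
Denominator P(¬test failure | environment drift): 0.25×0.69×0.91 + 0.08×0.69×0.09 + 0.11×0.31×0.91 + 0.05×0.31×0.09 = 0.194369
Posterior = 0.032426 / 0.194369 ≈ 0.167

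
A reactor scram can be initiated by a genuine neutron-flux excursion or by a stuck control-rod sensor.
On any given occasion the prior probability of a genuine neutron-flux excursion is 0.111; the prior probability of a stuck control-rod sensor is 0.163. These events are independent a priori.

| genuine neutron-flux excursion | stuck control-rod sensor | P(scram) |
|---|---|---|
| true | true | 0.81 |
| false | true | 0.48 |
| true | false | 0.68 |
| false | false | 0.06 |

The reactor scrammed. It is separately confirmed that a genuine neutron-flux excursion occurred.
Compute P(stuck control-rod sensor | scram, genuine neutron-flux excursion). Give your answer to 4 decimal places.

P(stuck control-rod sensor | scram, genuine neutron-flux excursion) ≈ 0.1883

Numerator (weight on configurations with stuck control-rod sensor): 0.81·0.163 = 0.132030
Denominator P(scram | genuine neutron-flux excursion): 0.68·0.837 + 0.81·0.163 = 0.701190
Posterior = 0.132030 / 0.701190 ≈ 0.1883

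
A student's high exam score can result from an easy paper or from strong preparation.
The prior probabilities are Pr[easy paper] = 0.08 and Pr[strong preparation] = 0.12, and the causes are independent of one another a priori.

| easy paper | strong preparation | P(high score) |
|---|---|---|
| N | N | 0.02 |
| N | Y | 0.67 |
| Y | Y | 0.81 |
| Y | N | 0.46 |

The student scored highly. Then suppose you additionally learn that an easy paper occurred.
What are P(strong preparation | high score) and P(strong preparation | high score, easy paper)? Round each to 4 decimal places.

P(strong preparation | high score) ≈ 0.6273; P(strong preparation | high score, easy paper) ≈ 0.1936

Sum P(high score|·) weighted by the priors over the 4 (easy paper, strong preparation) configurations:
  P(high score) = 0.02×0.92×0.88 + 0.67×0.92×0.12 + 0.46×0.08×0.88 + 0.81×0.08×0.12
        = 0.016192 + 0.073968 + 0.032384 + 0.007776 = 0.130320
The terms with strong preparation present sum to 0.081744, so
  P(strong preparation | high score) = 0.081744 / 0.130320 ≈ 0.6273

Now also conditioning on easy paper=true:
Enumerate both values of strong preparation and weight by the priors:
  P(high score | easy paper) = 0.46·0.88 + 0.81·0.12
        = 0.404800 + 0.097200 = 0.502000
The terms with strong preparation present sum to 0.097200, so
  P(strong preparation | high score, easy paper) = 0.097200 / 0.502000 ≈ 0.1936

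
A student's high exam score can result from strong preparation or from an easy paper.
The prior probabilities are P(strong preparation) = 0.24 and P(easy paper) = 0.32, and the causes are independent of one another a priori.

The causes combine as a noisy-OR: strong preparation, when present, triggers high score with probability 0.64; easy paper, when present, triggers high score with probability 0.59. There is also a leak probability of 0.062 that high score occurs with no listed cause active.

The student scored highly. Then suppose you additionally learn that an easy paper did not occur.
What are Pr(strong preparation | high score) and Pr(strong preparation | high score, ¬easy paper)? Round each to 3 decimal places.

Pr(strong preparation | high score) ≈ 0.490; Pr(strong preparation | high score, ¬easy paper) ≈ 0.771

Under noisy-OR, P(high score | causes) = 1 − (1−0.062)·∏(1−qᵢ) over the active causes.
Numerator (weight on configurations with strong preparation): 0.108091 + 0.066167 = 0.174258
Normalizer over all consistent configurations: 0.062×0.76×0.68 + 0.61542×0.76×0.32 + 0.66232×0.24×0.68 + 0.861551×0.24×0.32 = 0.355970
P(strong preparation | high score) = 0.174258/0.355970 ≈ 0.490

Now condition on the additional information:
By total probability over both values of strong preparation:
  P(high score | ¬easy paper) = 0.062*0.76 + 0.66232*0.24
        = 0.047120 + 0.158957 = 0.206077
Configurations with strong preparation contribute 0.158957, so
  P(strong preparation | high score, ¬easy paper) = 0.158957 / 0.206077 ≈ 0.771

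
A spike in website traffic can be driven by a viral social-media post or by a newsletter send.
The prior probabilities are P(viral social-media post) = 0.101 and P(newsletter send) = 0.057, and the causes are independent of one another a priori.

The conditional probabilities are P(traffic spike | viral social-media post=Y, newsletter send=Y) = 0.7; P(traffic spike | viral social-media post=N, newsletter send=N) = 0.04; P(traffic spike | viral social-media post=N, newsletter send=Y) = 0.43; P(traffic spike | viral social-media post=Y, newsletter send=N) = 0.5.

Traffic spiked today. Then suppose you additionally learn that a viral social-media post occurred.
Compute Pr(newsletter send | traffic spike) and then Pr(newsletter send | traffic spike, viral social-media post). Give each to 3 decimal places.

Pr(newsletter send | traffic spike) ≈ 0.242; Pr(newsletter send | traffic spike, viral social-media post) ≈ 0.078

P(traffic spike) = 0.04*0.899*0.943 + 0.43*0.899*0.057 + 0.5*0.101*0.943 + 0.7*0.101*0.057 = 0.033910 + 0.022034 + 0.047621 + 0.004030 = 0.107595
The newsletter send-present share is 0.022034 + 0.004030 = 0.026064.
P(newsletter send | traffic spike) = 0.026064 / 0.107595 ≈ 0.242

Now condition on the additional information:
Enumerate both values of newsletter send and weight by the priors:
  P(traffic spike | viral social-media post) = 0.5·0.943 + 0.7·0.057
        = 0.471500 + 0.039900 = 0.511400
Configurations with newsletter send contribute 0.039900, so
  P(newsletter send | traffic spike, viral social-media post) = 0.039900 / 0.511400 ≈ 0.078
Conditioning on viral social-media post lowers the posterior on newsletter send: the classic explaining-away effect in a common-effect structure.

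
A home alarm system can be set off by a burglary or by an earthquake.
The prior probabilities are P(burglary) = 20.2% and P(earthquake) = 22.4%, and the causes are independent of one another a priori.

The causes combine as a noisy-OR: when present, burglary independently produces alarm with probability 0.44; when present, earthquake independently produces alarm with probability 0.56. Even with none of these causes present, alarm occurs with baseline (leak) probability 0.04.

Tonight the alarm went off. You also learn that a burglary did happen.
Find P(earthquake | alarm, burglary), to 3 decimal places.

P(earthquake | alarm, burglary) ≈ 0.323

Under noisy-OR, P(alarm | causes) = 1 − (1−0.04)·∏(1−qᵢ) over the active causes.
By total probability over both values of earthquake:
  P(alarm | burglary) = 0.4624·0.776 + 0.763456·0.224
        = 0.358822 + 0.171014 = 0.529836
The terms with earthquake present sum to 0.171014, so
  P(earthquake | alarm, burglary) = 0.171014 / 0.529836 ≈ 0.323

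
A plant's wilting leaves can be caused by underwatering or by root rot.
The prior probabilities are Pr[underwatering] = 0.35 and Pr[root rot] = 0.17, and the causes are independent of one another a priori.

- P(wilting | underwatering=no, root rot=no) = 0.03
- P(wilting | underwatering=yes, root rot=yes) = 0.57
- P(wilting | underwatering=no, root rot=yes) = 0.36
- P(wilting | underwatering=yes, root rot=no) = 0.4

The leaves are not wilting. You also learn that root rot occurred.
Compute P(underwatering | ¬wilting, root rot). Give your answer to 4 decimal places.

P(¬wilting | root rot) = 0.64*0.65 + 0.43*0.35 = 0.416000 + 0.150500 = 0.566500
Restricting to configurations with underwatering present: 0.43*0.35 = 0.150500.
Hence the posterior is 0.150500/0.566500 ≈ 0.2657.

P(underwatering | ¬wilting, root rot) ≈ 0.2657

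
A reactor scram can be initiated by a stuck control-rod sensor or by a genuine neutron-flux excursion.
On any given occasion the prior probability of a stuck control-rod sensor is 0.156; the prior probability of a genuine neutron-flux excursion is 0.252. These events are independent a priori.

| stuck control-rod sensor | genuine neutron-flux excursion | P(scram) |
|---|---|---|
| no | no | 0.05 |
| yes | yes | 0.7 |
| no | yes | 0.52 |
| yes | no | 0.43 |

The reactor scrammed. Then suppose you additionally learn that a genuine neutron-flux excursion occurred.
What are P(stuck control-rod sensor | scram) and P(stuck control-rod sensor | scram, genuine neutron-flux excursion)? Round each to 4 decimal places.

P(stuck control-rod sensor | scram) ≈ 0.3534; P(stuck control-rod sensor | scram, genuine neutron-flux excursion) ≈ 0.1992

P(scram) = 0.05*0.844*0.748 + 0.52*0.844*0.252 + 0.43*0.156*0.748 + 0.7*0.156*0.252 = 0.031566 + 0.110598 + 0.050176 + 0.027518 = 0.219858
The stuck control-rod sensor-present share is 0.050176 + 0.027518 = 0.077694.
Hence the posterior is 0.077694/0.219858 ≈ 0.3534.

With the extra evidence:
By total probability over both values of stuck control-rod sensor:
  P(scram | genuine neutron-flux excursion) = 0.52*0.844 + 0.7*0.156
        = 0.438880 + 0.109200 = 0.548080
Keeping only the stuck control-rod sensor-present terms gives 0.109200, so
  P(stuck control-rod sensor | scram, genuine neutron-flux excursion) = 0.109200 / 0.548080 ≈ 0.1992
Conditioning on genuine neutron-flux excursion lowers the posterior on stuck control-rod sensor: the classic explaining-away effect in a common-effect structure.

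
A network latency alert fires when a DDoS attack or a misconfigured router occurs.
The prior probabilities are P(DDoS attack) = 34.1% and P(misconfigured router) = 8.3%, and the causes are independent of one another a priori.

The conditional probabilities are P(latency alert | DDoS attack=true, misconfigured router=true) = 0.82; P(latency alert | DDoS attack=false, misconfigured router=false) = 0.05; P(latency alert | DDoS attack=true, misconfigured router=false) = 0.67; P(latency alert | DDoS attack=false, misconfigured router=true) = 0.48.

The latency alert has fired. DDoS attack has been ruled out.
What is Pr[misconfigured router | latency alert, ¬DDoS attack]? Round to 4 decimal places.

By total probability over both values of misconfigured router:
  P(latency alert | ¬DDoS attack) = 0.05·0.917 + 0.48·0.083
        = 0.045850 + 0.039840 = 0.085690
Configurations with misconfigured router contribute 0.039840, so
  P(misconfigured router | latency alert, ¬DDoS attack) = 0.039840 / 0.085690 ≈ 0.4649

Pr[misconfigured router | latency alert, ¬DDoS attack] ≈ 0.4649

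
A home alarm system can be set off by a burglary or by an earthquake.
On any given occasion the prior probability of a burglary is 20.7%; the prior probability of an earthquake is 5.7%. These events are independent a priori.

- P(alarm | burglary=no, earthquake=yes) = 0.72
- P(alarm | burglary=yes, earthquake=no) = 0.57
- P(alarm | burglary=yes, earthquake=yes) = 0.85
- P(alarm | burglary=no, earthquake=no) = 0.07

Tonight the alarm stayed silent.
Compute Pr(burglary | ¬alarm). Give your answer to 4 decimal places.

Pr(burglary | ¬alarm) ≈ 0.1080

Enumerate the 4 (burglary, earthquake) configurations and weight by the priors:
  P(¬alarm) = 0.93*0.793*0.943 + 0.28*0.793*0.057 + 0.43*0.207*0.943 + 0.15*0.207*0.057
        = 0.695453 + 0.012656 + 0.083936 + 0.001770 = 0.793815
Configurations with burglary contribute 0.085706, so
  P(burglary | ¬alarm) = 0.085706 / 0.793815 ≈ 0.1080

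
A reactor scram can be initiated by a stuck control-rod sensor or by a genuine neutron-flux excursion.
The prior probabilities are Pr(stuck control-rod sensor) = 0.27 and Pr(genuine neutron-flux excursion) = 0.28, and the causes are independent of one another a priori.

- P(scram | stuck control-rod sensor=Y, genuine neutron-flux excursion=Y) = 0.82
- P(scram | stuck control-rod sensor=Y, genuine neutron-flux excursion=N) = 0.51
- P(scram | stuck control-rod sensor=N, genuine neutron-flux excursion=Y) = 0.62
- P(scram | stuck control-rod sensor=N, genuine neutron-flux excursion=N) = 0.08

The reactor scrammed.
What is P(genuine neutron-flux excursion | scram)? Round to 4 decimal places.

By total probability over the 4 (stuck control-rod sensor, genuine neutron-flux excursion) configurations:
  P(scram) = 0.08·0.73·0.72 + 0.62·0.73·0.28 + 0.51·0.27·0.72 + 0.82·0.27·0.28
        = 0.042048 + 0.126728 + 0.099144 + 0.061992 = 0.329912
The terms with genuine neutron-flux excursion present sum to 0.188720, so
  P(genuine neutron-flux excursion | scram) = 0.188720 / 0.329912 ≈ 0.5720

P(genuine neutron-flux excursion | scram) ≈ 0.5720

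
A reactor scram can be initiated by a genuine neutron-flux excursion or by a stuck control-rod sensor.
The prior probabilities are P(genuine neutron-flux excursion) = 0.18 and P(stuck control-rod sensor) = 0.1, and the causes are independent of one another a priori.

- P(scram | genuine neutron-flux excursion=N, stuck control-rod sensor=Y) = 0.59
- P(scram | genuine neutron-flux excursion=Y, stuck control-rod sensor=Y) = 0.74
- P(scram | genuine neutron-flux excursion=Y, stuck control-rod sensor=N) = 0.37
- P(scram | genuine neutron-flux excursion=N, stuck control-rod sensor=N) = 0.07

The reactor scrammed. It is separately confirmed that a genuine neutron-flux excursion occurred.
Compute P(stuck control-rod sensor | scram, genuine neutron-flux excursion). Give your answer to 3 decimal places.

P(stuck control-rod sensor | scram, genuine neutron-flux excursion) ≈ 0.182

By total probability over both values of stuck control-rod sensor:
  P(scram | genuine neutron-flux excursion) = 0.37×0.9 + 0.74×0.1
        = 0.333000 + 0.074000 = 0.407000
The terms with stuck control-rod sensor present sum to 0.074000, so
  P(stuck control-rod sensor | scram, genuine neutron-flux excursion) = 0.074000 / 0.407000 ≈ 0.182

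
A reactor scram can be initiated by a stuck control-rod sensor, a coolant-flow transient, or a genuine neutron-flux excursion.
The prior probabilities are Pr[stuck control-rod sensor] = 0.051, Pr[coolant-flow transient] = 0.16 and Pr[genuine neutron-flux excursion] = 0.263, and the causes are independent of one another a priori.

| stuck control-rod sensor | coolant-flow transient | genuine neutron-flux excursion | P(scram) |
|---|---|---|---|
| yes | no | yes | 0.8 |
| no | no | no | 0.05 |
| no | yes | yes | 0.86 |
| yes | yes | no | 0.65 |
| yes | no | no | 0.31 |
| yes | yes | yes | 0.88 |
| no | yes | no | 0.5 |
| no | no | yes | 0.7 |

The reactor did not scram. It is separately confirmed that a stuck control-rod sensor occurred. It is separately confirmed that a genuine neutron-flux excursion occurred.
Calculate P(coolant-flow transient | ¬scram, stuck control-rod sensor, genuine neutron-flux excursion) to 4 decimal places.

Enumerate both values of coolant-flow transient and weight by the priors:
  P(¬scram | stuck control-rod sensor, genuine neutron-flux excursion) = 0.2×0.84 + 0.12×0.16
        = 0.168000 + 0.019200 = 0.187200
The terms with coolant-flow transient present sum to 0.019200, so
  P(coolant-flow transient | ¬scram, stuck control-rod sensor, genuine neutron-flux excursion) = 0.019200 / 0.187200 ≈ 0.1026

P(coolant-flow transient | ¬scram, stuck control-rod sensor, genuine neutron-flux excursion) ≈ 0.1026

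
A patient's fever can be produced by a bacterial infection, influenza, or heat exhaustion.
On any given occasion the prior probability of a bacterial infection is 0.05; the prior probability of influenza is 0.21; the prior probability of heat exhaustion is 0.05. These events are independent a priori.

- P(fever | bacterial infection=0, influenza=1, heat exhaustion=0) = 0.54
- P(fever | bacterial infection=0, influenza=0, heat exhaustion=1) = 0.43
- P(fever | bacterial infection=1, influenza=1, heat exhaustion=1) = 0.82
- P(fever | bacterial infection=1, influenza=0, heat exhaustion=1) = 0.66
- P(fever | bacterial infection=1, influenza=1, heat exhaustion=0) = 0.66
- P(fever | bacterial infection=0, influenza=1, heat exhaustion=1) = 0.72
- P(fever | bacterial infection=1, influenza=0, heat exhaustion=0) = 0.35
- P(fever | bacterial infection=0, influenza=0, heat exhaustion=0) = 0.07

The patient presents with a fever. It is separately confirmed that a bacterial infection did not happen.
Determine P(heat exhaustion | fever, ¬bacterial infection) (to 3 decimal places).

By total probability over the 4 (influenza, heat exhaustion) configurations:
  P(fever | ¬bacterial infection) = 0.07·0.79·0.95 + 0.43·0.79·0.05 + 0.54·0.21·0.95 + 0.72·0.21·0.05
        = 0.052535 + 0.016985 + 0.107730 + 0.007560 = 0.184810
Configurations with heat exhaustion contribute 0.024545, so
  P(heat exhaustion | fever, ¬bacterial infection) = 0.024545 / 0.184810 ≈ 0.133

P(heat exhaustion | fever, ¬bacterial infection) ≈ 0.133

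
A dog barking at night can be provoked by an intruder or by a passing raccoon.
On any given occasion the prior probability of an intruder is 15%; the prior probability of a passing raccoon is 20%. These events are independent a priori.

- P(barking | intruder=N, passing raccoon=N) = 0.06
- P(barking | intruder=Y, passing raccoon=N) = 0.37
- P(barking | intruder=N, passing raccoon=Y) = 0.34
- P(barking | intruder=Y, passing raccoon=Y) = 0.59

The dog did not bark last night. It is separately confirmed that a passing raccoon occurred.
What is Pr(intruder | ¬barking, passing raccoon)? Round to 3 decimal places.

P(¬barking | passing raccoon) = 0.66×0.85 + 0.41×0.15 = 0.561000 + 0.061500 = 0.622500
Restricting to configurations with intruder present: 0.41×0.15 = 0.061500.
Hence the posterior is 0.061500/0.622500 ≈ 0.099.

Pr(intruder | ¬barking, passing raccoon) ≈ 0.099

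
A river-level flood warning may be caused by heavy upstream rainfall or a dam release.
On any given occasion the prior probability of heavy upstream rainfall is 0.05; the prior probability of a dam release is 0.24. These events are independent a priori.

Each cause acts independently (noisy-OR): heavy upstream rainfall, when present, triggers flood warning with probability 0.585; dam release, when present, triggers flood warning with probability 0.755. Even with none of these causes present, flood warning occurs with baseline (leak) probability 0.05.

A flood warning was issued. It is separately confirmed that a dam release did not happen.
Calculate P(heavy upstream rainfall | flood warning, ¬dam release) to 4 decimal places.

P(heavy upstream rainfall | flood warning, ¬dam release) ≈ 0.3894

Under noisy-OR, P(flood warning | causes) = 1 − (1−0.05)·∏(1−qᵢ) over the active causes.
Weight on heavy upstream rainfall=true, given the evidence: 0.60575×0.05 = 0.030288
The normalizing constant is 0.05×0.95 + 0.60575×0.05 = 0.077788
Posterior = 0.030288 / 0.077788 ≈ 0.3894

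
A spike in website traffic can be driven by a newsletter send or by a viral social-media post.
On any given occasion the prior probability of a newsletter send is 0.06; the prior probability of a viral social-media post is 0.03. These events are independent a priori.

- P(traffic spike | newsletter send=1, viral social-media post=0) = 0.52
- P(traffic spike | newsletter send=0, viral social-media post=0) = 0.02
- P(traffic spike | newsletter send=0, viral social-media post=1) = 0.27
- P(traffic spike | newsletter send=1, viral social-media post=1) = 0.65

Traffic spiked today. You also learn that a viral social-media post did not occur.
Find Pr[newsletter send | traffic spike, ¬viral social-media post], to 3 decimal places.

Pr[newsletter send | traffic spike, ¬viral social-media post] ≈ 0.624

P(traffic spike | ¬viral social-media post) = 0.02*0.94 + 0.52*0.06 = 0.018800 + 0.031200 = 0.050000
The newsletter send-present share is 0.52*0.06 = 0.031200.
P(newsletter send | traffic spike, ¬viral social-media post) = 0.031200 / 0.050000 ≈ 0.624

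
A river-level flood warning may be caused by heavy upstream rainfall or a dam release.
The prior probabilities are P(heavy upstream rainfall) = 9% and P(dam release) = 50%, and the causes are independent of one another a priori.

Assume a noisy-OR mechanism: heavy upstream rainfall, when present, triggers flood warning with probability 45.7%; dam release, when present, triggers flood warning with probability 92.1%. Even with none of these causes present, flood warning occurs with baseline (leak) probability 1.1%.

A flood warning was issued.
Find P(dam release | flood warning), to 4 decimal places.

Under noisy-OR, P(flood warning | causes) = 1 − (1−0.011)·∏(1−qᵢ) over the active causes.
Sum P(flood warning|·) weighted by the priors over the 4 (heavy upstream rainfall, dam release) configurations:
  P(flood warning) = 0.011·0.91·0.5 + 0.921869·0.91·0.5 + 0.462973·0.09·0.5 + 0.957575·0.09·0.5
        = 0.005005 + 0.419450 + 0.020834 + 0.043091 = 0.488380
Keeping only the dam release-present terms gives 0.462541, so
  P(dam release | flood warning) = 0.462541 / 0.488380 ≈ 0.9471

P(dam release | flood warning) ≈ 0.9471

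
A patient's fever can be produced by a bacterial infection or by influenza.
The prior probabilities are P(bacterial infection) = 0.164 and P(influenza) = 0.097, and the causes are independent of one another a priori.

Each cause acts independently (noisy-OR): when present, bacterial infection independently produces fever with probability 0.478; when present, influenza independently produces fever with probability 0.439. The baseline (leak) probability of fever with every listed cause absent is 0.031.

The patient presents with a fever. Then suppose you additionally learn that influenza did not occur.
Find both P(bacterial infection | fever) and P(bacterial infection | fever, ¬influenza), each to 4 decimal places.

P(bacterial infection | fever) ≈ 0.5833; P(bacterial infection | fever, ¬influenza) ≈ 0.7577

Under noisy-OR, P(fever | causes) = 1 − (1−0.031)·∏(1−qᵢ) over the active causes.
Weight on bacterial infection=true, given the evidence: 0.073184 + 0.011394 = 0.084578
The normalizing constant is 0.031*0.836*0.903 + 0.456391*0.836*0.097 + 0.494182*0.164*0.903 + 0.716236*0.164*0.097 = 0.144990
Posterior = 0.084578 / 0.144990 ≈ 0.5833

Now also conditioning on influenza≠true:
For the numerator, keep only bacterial infection=true terms: 0.494182*0.164 = 0.081046
The normalizing constant is 0.031*0.836 + 0.494182*0.164 = 0.106962
P(bacterial infection | fever, ¬influenza) = 0.081046/0.106962 ≈ 0.7577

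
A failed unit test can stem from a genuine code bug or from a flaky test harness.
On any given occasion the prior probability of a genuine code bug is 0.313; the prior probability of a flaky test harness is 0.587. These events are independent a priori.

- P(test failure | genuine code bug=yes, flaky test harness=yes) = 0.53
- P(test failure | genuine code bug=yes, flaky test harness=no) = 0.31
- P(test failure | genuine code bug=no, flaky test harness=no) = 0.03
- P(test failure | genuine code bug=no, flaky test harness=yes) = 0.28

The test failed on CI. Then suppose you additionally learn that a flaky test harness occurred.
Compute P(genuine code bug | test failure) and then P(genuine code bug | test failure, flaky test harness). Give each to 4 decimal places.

P(genuine code bug | test failure) ≈ 0.5309; P(genuine code bug | test failure, flaky test harness) ≈ 0.4631

P(test failure) = 0.03·0.687·0.413 + 0.28·0.687·0.587 + 0.31·0.313·0.413 + 0.53·0.313·0.587 = 0.008512 + 0.112915 + 0.040073 + 0.097377 = 0.258877
Of this, 0.137450 comes from 0.040073 + 0.097377 (the genuine code bug=true cases).
Hence the posterior is 0.137450/0.258877 ≈ 0.5309.

With the extra evidence:
P(test failure | flaky test harness) = 0.28×0.687 + 0.53×0.313 = 0.192360 + 0.165890 = 0.358250
Restricting to configurations with genuine code bug present: 0.53×0.313 = 0.165890.
Hence the posterior is 0.165890/0.358250 ≈ 0.4631.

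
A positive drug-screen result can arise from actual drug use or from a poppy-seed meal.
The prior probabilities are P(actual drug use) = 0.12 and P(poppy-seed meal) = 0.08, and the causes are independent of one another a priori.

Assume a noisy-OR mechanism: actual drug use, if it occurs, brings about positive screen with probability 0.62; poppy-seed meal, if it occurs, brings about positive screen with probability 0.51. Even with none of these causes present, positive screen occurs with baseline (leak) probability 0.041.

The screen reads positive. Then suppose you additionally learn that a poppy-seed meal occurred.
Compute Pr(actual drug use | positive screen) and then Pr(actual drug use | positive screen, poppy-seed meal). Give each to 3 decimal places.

Under noisy-OR, P(positive screen | causes) = 1 − (1−0.041)·∏(1−qᵢ) over the active causes.
P(positive screen) = 0.041·0.88·0.92 + 0.53009·0.88·0.08 + 0.63558·0.12·0.92 + 0.821434·0.12·0.08 = 0.033194 + 0.037318 + 0.070168 + 0.007886 = 0.148566
Of this, 0.078054 comes from 0.070168 + 0.007886 (the actual drug use=true cases).
So P(actual drug use | positive screen) = 0.078054/0.148566 ≈ 0.525.

With the extra evidence:
Weight on actual drug use=true, given the evidence: 0.821434×0.12 = 0.098572
The normalizing constant is 0.53009×0.88 + 0.821434×0.12 = 0.565051
Posterior = 0.098572 / 0.565051 ≈ 0.174
Conditioning on poppy-seed meal lowers the posterior on actual drug use: the classic explaining-away effect in a common-effect structure.

Pr(actual drug use | positive screen) ≈ 0.525; Pr(actual drug use | positive screen, poppy-seed meal) ≈ 0.174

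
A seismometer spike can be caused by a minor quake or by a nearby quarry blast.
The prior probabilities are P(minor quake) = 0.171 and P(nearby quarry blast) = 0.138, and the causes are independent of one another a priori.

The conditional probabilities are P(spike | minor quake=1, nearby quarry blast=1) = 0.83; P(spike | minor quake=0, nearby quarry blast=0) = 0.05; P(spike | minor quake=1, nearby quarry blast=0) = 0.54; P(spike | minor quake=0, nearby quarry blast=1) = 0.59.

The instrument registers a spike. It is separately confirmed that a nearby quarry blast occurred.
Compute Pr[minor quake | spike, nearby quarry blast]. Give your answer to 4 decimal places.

P(spike | nearby quarry blast) = 0.59·0.829 + 0.83·0.171 = 0.489110 + 0.141930 = 0.631040
Restricting to configurations with minor quake present: 0.83·0.171 = 0.141930.
So P(minor quake | spike, nearby quarry blast) = 0.141930/0.631040 ≈ 0.2249.

Pr[minor quake | spike, nearby quarry blast] ≈ 0.2249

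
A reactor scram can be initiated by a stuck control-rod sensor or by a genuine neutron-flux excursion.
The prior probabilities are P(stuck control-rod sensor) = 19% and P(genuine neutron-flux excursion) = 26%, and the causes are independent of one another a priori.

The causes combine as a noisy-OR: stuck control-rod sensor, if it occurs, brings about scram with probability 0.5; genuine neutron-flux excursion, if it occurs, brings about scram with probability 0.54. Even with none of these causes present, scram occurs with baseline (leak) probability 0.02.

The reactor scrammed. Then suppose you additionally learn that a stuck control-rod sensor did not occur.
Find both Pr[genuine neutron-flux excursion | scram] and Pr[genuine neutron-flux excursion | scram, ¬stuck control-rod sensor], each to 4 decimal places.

Under noisy-OR, P(scram | causes) = 1 − (1−0.02)·∏(1−qᵢ) over the active causes.
P(scram) = 0.02×0.81×0.74 + 0.5492×0.81×0.26 + 0.51×0.19×0.74 + 0.7746×0.19×0.26 = 0.011988 + 0.115662 + 0.071706 + 0.038265 = 0.237621
Of this, 0.153927 comes from 0.115662 + 0.038265 (the genuine neutron-flux excursion=true cases).
Hence the posterior is 0.153927/0.237621 ≈ 0.6478.

With the extra evidence:
Enumerate both values of genuine neutron-flux excursion and weight by the priors:
  P(scram | ¬stuck control-rod sensor) = 0.02·0.74 + 0.5492·0.26
        = 0.014800 + 0.142792 = 0.157592
Configurations with genuine neutron-flux excursion contribute 0.142792, so
  P(genuine neutron-flux excursion | scram, ¬stuck control-rod sensor) = 0.142792 / 0.157592 ≈ 0.9061
With stuck control-rod sensor excluded, genuine neutron-flux excursion must carry more of the explanatory weight for the scram.

Pr[genuine neutron-flux excursion | scram] ≈ 0.6478; Pr[genuine neutron-flux excursion | scram, ¬stuck control-rod sensor] ≈ 0.9061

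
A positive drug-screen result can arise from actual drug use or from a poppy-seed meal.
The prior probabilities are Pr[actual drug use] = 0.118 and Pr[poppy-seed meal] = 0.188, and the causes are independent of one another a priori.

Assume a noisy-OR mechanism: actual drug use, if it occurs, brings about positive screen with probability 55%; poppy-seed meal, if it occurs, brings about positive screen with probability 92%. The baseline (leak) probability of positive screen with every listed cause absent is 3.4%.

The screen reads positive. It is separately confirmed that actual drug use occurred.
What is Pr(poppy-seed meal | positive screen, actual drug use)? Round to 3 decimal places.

Under noisy-OR, P(positive screen | causes) = 1 − (1−0.034)·∏(1−qᵢ) over the active causes.
Sum P(positive screen|·) weighted by the priors over both values of poppy-seed meal:
  P(positive screen | actual drug use) = 0.5653*0.812 + 0.965224*0.188
        = 0.459024 + 0.181462 = 0.640486
Keeping only the poppy-seed meal-present terms gives 0.181462, so
  P(poppy-seed meal | positive screen, actual drug use) = 0.181462 / 0.640486 ≈ 0.283

Pr(poppy-seed meal | positive screen, actual drug use) ≈ 0.283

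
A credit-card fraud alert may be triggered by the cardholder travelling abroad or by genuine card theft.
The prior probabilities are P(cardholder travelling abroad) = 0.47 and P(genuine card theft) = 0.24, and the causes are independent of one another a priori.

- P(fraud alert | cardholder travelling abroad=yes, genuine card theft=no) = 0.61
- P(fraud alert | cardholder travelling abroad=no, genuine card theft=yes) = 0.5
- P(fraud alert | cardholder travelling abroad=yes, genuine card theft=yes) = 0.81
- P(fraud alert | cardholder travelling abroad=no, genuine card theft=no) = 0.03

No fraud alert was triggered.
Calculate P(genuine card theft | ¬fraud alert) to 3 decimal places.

P(genuine card theft | ¬fraud alert) ≈ 0.138

Enumerate the 4 (cardholder travelling abroad, genuine card theft) configurations and weight by the priors:
  P(¬fraud alert) = 0.97×0.53×0.76 + 0.5×0.53×0.24 + 0.39×0.47×0.76 + 0.19×0.47×0.24
        = 0.390716 + 0.063600 + 0.139308 + 0.021432 = 0.615056
The terms with genuine card theft present sum to 0.085032, so
  P(genuine card theft | ¬fraud alert) = 0.085032 / 0.615056 ≈ 0.138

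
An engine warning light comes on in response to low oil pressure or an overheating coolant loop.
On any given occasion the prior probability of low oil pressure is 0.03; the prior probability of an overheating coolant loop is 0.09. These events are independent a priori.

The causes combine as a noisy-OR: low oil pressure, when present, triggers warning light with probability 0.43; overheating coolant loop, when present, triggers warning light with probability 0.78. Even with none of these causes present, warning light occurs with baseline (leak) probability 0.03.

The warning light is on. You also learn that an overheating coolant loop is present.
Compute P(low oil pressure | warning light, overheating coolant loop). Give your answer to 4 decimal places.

Under noisy-OR, P(warning light | causes) = 1 − (1−0.03)·∏(1−qᵢ) over the active causes.
P(warning light | overheating coolant loop) = 0.7866×0.97 + 0.878362×0.03 = 0.763002 + 0.026351 = 0.789353
The low oil pressure-present share is 0.878362×0.03 = 0.026351.
P(low oil pressure | warning light, overheating coolant loop) = 0.026351 / 0.789353 ≈ 0.0334

P(low oil pressure | warning light, overheating coolant loop) ≈ 0.0334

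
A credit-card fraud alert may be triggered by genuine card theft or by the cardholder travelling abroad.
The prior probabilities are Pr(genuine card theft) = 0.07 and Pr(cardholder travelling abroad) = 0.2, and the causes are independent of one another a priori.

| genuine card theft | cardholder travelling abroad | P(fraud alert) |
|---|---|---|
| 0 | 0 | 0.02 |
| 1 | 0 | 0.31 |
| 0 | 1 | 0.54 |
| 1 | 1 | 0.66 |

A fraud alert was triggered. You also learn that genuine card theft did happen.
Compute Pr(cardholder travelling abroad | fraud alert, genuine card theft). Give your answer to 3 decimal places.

Pr(cardholder travelling abroad | fraud alert, genuine card theft) ≈ 0.347

Sum P(fraud alert|·) weighted by the priors over both values of cardholder travelling abroad:
  P(fraud alert | genuine card theft) = 0.31·0.8 + 0.66·0.2
        = 0.248000 + 0.132000 = 0.380000
Keeping only the cardholder travelling abroad-present terms gives 0.132000, so
  P(cardholder travelling abroad | fraud alert, genuine card theft) = 0.132000 / 0.380000 ≈ 0.347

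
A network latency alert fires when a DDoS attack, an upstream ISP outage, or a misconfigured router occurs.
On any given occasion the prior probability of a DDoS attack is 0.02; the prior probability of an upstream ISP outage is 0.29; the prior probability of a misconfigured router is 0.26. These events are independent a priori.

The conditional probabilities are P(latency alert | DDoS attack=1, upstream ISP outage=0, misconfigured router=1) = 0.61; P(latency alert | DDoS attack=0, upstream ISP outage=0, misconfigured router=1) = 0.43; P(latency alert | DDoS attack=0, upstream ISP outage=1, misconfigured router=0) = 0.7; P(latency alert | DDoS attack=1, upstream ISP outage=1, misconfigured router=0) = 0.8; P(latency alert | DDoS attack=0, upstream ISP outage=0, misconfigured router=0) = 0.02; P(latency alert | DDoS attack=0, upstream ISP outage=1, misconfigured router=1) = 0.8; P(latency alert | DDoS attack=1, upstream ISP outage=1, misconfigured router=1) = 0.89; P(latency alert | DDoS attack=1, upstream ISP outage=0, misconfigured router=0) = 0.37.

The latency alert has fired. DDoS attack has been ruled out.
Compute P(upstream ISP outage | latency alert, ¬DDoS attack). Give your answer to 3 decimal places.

For the numerator, keep only upstream ISP outage=true terms: 0.150220 + 0.060320 = 0.210540
The normalizing constant is 0.02*0.71*0.74 + 0.43*0.71*0.26 + 0.7*0.29*0.74 + 0.8*0.29*0.26 = 0.300426
Posterior = 0.210540 / 0.300426 ≈ 0.701

P(upstream ISP outage | latency alert, ¬DDoS attack) ≈ 0.701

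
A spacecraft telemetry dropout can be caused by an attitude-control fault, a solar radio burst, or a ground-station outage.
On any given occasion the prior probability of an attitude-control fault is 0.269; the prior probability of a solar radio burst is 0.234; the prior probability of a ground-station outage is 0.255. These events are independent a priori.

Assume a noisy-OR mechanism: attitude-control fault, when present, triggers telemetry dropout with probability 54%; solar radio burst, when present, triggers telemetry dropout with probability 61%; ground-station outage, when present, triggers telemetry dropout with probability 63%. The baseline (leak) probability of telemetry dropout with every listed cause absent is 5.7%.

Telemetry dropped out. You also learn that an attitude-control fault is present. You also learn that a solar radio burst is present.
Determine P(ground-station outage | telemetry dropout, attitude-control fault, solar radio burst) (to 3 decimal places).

Under noisy-OR, P(telemetry dropout | causes) = 1 − (1−0.057)·∏(1−qᵢ) over the active causes.
For the numerator, keep only ground-station outage=true terms: 0.937406×0.255 = 0.239039
Denominator P(telemetry dropout | attitude-control fault, solar radio burst): 0.830826×0.745 + 0.937406×0.255 = 0.858004
Posterior = 0.239039 / 0.858004 ≈ 0.279

P(ground-station outage | telemetry dropout, attitude-control fault, solar radio burst) ≈ 0.279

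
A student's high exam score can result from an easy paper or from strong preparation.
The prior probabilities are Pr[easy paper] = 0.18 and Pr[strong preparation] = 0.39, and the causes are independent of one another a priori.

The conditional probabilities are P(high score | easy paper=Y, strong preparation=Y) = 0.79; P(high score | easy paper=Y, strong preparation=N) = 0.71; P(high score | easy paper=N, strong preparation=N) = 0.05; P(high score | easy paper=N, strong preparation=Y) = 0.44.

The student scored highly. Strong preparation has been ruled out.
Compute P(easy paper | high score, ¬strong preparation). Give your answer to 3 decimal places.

Sum P(high score|·) weighted by the priors over both values of easy paper:
  P(high score | ¬strong preparation) = 0.05×0.82 + 0.71×0.18
        = 0.041000 + 0.127800 = 0.168800
Configurations with easy paper contribute 0.127800, so
  P(easy paper | high score, ¬strong preparation) = 0.127800 / 0.168800 ≈ 0.757

P(easy paper | high score, ¬strong preparation) ≈ 0.757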